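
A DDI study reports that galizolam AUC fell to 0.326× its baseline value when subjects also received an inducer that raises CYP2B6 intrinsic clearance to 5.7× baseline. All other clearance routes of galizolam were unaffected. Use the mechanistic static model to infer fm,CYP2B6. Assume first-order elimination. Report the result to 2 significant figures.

Let x = fm,CYP2B6. Because AUC ∝ 1/CL, relative clearance rose to 1/0.326 = 3.067.
Setting x·5.7 + (1 − x) = 3.067 and solving: x = (3.067 − 1)/(5.7 − 1) = 0.44.

0.44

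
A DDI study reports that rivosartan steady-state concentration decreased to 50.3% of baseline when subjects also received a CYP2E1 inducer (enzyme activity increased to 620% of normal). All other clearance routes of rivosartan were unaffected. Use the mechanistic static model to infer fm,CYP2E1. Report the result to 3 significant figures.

Write x for the fraction cleared via CYP2E1. The observed steady-state concentration change means clearance rose to 1/0.503 = 1.988 of baseline.
Setting x·6.2 + (1 − x) = 1.988 and solving: x = (1.988 − 1)/(6.2 − 1) = 0.190.

0.190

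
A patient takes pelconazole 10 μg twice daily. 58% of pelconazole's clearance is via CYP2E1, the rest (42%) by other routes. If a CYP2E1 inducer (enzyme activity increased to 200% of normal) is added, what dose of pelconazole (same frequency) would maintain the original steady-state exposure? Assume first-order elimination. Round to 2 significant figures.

16 μg

The CYP2E1 pathway (58% of clearance) increases to 2× activity: 0.58 × 2 = 1.16.
The remaining 42% of clearance is unaffected.
Relative clearance = 1.16 + 0.42 = 1.58.
Css,avg = (dose rate)/CL, so holding Css fixed requires dose ∝ CL: 10 × 1.58 = 16 μg.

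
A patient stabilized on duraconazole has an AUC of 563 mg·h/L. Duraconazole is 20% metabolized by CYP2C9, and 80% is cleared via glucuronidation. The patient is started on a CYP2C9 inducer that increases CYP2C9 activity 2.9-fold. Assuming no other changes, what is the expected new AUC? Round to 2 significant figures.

CYP2C9: 0.2 × 2.9 = 0.58
Other: 0.8 (unchanged)
Relative clearance = 0.58 + 0.8 = 1.38.
New AUC = baseline ÷ relative clearance = 563 / 1.38 = 4.1 × 10² mg·h/L.

4.1 × 10² mg·h/L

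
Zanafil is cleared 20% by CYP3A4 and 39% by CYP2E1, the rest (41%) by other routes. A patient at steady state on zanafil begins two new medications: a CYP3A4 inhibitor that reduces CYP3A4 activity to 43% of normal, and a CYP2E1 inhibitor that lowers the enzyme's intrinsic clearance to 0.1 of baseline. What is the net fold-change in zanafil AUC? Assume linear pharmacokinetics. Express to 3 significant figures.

CYP3A4: 0.2 × 0.43 = 0.086
CYP2E1: 0.39 × 0.1 = 0.039
Other: 0.41 (unchanged)
CL_new/CL_old = 0.086 + 0.039 + 0.41 = 0.535.
Net AUC ratio = 1 / 0.535 = 1.87.

1.87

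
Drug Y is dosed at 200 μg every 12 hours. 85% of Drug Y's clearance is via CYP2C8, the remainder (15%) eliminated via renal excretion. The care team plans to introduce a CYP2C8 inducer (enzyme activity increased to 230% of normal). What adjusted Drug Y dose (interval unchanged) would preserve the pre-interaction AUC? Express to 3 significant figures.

421 μg

CYP2C8: 0.85 × 2.3 = 1.955
Other: 0.15 (unchanged)
Relative clearance = 1.955 + 0.15 = 2.105.
Exposure is unchanged when dose changes in proportion to clearance. New dose = 200 μg × 2.105 = 421 μg.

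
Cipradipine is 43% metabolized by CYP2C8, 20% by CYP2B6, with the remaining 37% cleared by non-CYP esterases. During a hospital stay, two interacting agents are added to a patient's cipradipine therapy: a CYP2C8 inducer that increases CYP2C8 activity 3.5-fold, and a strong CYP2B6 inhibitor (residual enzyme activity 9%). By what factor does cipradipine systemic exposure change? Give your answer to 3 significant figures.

CYP2C8: 0.43 × 3.5 = 1.505
CYP2B6: 0.2 × 0.09 = 0.018
Other: 0.37 (unchanged)
CL_new/CL_old = 1.505 + 0.018 + 0.37 = 1.893.
Net systemic exposure ratio = 1 / 1.893 = 0.528.

0.528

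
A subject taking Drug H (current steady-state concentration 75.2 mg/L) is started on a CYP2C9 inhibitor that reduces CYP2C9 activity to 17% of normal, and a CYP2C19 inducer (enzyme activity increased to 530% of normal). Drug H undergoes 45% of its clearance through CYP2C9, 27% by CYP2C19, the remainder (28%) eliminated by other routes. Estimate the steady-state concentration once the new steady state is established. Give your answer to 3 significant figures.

42.1 mg/L

The CYP2C9 pathway (45% of clearance) is reduced to 0.17× activity: 0.45 × 0.17 = 0.0765.
The CYP2C19 pathway (27% of clearance) rises to 5.3× activity: 0.27 × 5.3 = 1.431.
The remaining 28% of clearance is unaffected.
New clearance relative to baseline: 0.0765 + 1.431 + 0.28 = 1.7875.
Steady-state concentration ∝ 1/CL: new value = 75.2 / 1.7875 = 42.1 mg/L.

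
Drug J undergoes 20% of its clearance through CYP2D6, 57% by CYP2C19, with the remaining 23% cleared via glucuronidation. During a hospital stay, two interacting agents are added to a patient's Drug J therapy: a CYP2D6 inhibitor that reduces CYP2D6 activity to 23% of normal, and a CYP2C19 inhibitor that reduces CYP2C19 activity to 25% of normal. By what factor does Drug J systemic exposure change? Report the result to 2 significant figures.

2.4

The CYP2D6 pathway (20% of clearance) drops to 0.23× activity: 0.2 × 0.23 = 0.046.
The CYP2C19 pathway (57% of clearance) falls to 0.25× activity: 0.57 × 0.25 = 0.1425.
Non-CYP routes (23%) are unchanged.
New clearance relative to baseline: 0.046 + 0.1425 + 0.23 = 0.4185.
Net systemic exposure ratio = 1 / 0.4185 = 2.4.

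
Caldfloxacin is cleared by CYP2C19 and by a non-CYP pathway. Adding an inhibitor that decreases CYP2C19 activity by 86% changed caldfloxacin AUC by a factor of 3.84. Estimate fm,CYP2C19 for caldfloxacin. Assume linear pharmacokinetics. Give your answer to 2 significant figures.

0.86

CL'/CL = 1 / 3.84 = 0.2604
0.14·fm + (1 − fm) = 0.2604
fm = (0.2604 − 1) / (0.14 − 1) = 0.86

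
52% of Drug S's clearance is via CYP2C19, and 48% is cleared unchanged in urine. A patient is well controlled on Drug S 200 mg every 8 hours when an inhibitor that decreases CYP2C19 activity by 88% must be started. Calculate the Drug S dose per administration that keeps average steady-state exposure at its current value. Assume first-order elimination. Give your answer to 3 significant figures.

The CYP2C19 pathway (52% of clearance) is reduced to 0.12× activity: 0.52 × 0.12 = 0.0624.
Non-CYP routes (48%) are unchanged.
CL_new/CL_old = 0.0624 + 0.48 = 0.5424.
Exposure is unchanged when dose changes in proportion to clearance. New dose = 200 mg × 0.5424 = 108 mg.

108 mg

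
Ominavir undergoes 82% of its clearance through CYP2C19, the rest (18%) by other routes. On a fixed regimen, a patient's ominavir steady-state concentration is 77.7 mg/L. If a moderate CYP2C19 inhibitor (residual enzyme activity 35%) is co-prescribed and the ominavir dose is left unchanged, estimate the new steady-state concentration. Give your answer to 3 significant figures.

166 mg/L

The CYP2C19 pathway (82% of clearance) falls to 0.35× activity: 0.82 × 0.35 = 0.287.
Non-CYP routes (18%) are unchanged.
Relative clearance = 0.287 + 0.18 = 0.467.
New steady-state concentration = baseline ÷ relative clearance = 77.7 / 0.467 = 166 mg/L.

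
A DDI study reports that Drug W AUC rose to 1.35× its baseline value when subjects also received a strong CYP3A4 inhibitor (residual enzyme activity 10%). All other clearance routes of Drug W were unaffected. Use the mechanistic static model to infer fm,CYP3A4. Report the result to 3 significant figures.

Call the CYP3A4 fraction fm. After the interaction, CL_new/CL_old = fm × 0.1 + (1 − fm).
AUC ratio = 1 / (new CL fraction), so new CL fraction = 1 / 1.35 = 0.7407.
fm × 0.1 + 1 − fm = 0.7407  ⇒  fm × (0.1 − 1) = −0.2593  ⇒  fm = 0.288.

0.288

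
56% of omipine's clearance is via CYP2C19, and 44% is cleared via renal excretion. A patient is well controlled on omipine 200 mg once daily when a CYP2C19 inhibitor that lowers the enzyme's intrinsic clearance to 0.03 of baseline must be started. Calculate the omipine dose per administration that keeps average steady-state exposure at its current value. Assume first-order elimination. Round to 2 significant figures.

The CYP2C19 pathway (56% of clearance) is reduced to 0.03× activity: 0.56 × 0.03 = 0.0168.
The remaining 44% of clearance is unaffected.
Relative clearance = 0.0168 + 0.44 = 0.4568.
To maintain the same steady-state level, dose must scale with clearance: new dose = 200 × 0.4568 = 91 mg.

91 mg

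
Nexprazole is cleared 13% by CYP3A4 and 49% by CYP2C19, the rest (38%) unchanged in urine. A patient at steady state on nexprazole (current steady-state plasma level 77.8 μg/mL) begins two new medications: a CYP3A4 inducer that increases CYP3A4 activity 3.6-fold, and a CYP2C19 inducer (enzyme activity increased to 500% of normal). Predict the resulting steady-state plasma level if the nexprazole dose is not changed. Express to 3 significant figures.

The CYP3A4 pathway (13% of clearance) rises to 3.6× activity: 0.13 × 3.6 = 0.468.
The CYP2C19 pathway (49% of clearance) is boosted to 5× activity: 0.49 × 5 = 2.45.
The remaining 38% of clearance is unaffected.
Relative clearance = 0.468 + 2.45 + 0.38 = 3.298.
Steady-state plasma level ∝ 1/CL: new value = 77.8 / 3.298 = 23.6 μg/mL.

23.6 μg/mL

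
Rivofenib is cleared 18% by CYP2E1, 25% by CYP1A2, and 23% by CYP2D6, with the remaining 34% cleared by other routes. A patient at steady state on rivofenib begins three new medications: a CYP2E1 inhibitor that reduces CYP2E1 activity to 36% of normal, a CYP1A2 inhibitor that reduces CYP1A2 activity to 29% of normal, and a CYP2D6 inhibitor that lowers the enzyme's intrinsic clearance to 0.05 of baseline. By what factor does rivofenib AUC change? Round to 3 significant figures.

2.05

The CYP2E1 pathway (18% of clearance) is reduced to 0.36× activity: 0.18 × 0.36 = 0.0648.
The CYP1A2 pathway (25% of clearance) is reduced to 0.29× activity: 0.25 × 0.29 = 0.0725.
The CYP2D6 pathway (23% of clearance) falls to 0.05× activity: 0.23 × 0.05 = 0.0115.
Non-CYP routes (34%) are unchanged.
Relative clearance = 0.0648 + 0.0725 + 0.0115 + 0.34 = 0.4888.
Net AUC ratio = 1 / 0.4888 = 2.05.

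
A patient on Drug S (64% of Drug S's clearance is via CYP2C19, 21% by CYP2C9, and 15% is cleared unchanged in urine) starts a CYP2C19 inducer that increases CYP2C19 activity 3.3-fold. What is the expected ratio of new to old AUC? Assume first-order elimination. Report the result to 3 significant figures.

0.405

The CYP2C19 pathway (64% of clearance) increases to 3.3× activity: 0.64 × 3.3 = 2.112.
CYP2C9 (21%) and the residual 15% are unaffected.
Relative clearance = 2.112 + 0.21 + 0.15 = 2.472.
AUC ratio = CL_old/CL_new = 1 / 2.472 = 0.405.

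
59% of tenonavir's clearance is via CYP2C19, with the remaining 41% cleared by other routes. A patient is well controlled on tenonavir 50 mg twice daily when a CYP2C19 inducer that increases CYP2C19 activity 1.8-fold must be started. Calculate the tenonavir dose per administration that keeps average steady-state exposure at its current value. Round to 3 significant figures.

73.6 mg

CYP2C19: 0.59 × 1.8 = 1.062
Other: 0.41 (unchanged)
CL_new/CL_old = 1.062 + 0.41 = 1.472.
Exposure is unchanged when dose changes in proportion to clearance. New dose = 50 mg × 1.472 = 73.6 mg.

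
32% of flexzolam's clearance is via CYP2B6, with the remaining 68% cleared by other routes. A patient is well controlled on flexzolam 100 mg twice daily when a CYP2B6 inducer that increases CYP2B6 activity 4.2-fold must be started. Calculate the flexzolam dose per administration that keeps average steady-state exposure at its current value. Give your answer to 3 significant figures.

The CYP2B6 pathway (32% of clearance) increases to 4.2× activity: 0.32 × 4.2 = 1.344.
Non-CYP routes (68%) are unchanged.
CL_new/CL_old = 1.344 + 0.68 = 2.024.
Exposure is unchanged when dose changes in proportion to clearance. New dose = 100 mg × 2.024 = 202 mg.

202 mg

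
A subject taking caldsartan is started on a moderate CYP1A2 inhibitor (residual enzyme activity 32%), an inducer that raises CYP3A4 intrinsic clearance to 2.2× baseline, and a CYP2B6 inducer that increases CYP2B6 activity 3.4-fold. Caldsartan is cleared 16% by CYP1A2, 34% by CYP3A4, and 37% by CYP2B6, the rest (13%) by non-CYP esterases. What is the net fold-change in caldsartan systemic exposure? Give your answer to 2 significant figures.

The CYP1A2 pathway (16% of clearance) drops to 0.32× activity: 0.16 × 0.32 = 0.0512.
The CYP3A4 pathway (34% of clearance) increases to 2.2× activity: 0.34 × 2.2 = 0.748.
The CYP2B6 pathway (37% of clearance) increases to 3.4× activity: 0.37 × 3.4 = 1.258.
The remaining 13% of clearance is unaffected.
CL_new/CL_old = 0.0512 + 0.748 + 1.258 + 0.13 = 2.1872.
Because systemic exposure varies inversely with clearance, the combined effect is 1 / 2.1872 = 0.46.

0.46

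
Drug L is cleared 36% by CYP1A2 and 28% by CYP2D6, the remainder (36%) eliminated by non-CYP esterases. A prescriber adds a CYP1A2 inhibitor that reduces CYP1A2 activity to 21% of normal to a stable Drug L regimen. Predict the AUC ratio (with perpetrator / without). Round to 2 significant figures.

CYP1A2: 0.36 × 0.21 = 0.0756
CYP2D6: 0.28 (unchanged)
Other: 0.36 (unchanged)
New clearance relative to baseline: 0.0756 + 0.28 + 0.36 = 0.7156.
AUC ratio = CL_old/CL_new = 1 / 0.7156 = 1.4.

1.4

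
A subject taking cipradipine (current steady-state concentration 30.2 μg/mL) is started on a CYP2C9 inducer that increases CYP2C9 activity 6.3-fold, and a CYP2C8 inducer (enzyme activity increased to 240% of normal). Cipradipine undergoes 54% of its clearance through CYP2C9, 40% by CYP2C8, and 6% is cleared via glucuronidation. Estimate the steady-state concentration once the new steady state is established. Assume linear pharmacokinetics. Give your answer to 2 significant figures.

The CYP2C9 pathway (54% of clearance) rises to 6.3× activity: 0.54 × 6.3 = 3.402.
The CYP2C8 pathway (40% of clearance) is boosted to 2.4× activity: 0.4 × 2.4 = 0.96.
The remaining 6% of clearance is unaffected.
CL_new/CL_old = 3.402 + 0.96 + 0.06 = 4.422.
New steady-state concentration = 30.2 / 4.422 = 6.8 μg/mL (concentration scales inversely with clearance).

6.8 μg/mL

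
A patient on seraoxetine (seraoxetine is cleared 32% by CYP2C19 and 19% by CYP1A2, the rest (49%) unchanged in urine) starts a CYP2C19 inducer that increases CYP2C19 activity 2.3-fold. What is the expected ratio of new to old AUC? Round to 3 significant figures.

0.706

The CYP2C19 pathway (32% of clearance) rises to 2.3× activity: 0.32 × 2.3 = 0.736.
CYP1A2 (19%) and the residual 49% are unaffected.
CL_new/CL_old = 0.736 + 0.19 + 0.49 = 1.416.
AUC is inversely proportional to clearance, so the fold-change is 1 / 1.416 = 0.706.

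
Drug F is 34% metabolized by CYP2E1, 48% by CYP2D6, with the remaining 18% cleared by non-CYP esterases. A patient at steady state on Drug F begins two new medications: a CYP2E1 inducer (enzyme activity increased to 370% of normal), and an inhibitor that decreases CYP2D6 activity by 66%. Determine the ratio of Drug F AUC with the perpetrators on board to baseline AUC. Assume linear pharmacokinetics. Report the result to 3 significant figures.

CYP2E1: 0.34 × 3.7 = 1.258
CYP2D6: 0.48 × 0.34 = 0.1632
Other: 0.18 (unchanged)
Relative clearance = 1.258 + 0.1632 + 0.18 = 1.6012.
AUC ∝ 1/CL: fold-change = 1 / 1.6012 = 0.625.

0.625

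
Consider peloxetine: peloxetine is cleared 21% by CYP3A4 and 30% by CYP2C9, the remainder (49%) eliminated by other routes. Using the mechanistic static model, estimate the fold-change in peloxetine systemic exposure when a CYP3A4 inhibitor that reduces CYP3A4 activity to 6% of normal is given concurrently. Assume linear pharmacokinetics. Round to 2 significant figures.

The CYP3A4 pathway (21% of clearance) drops to 0.06× activity: 0.21 × 0.06 = 0.0126.
CYP2C9 (30%) and the residual 49% are unaffected.
Relative clearance = 0.0126 + 0.3 + 0.49 = 0.8026.
Systemic exposure ratio = CL_old/CL_new = 1 / 0.8026 = 1.2.

1.2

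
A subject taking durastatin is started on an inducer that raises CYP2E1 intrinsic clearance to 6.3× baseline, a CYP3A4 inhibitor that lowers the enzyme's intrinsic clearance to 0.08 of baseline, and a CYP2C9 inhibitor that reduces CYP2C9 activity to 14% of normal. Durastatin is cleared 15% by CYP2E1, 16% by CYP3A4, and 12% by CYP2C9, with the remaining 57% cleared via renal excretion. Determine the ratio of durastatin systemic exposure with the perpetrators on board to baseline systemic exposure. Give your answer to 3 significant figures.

0.647

The CYP2E1 pathway (15% of clearance) rises to 6.3× activity: 0.15 × 6.3 = 0.945.
The CYP3A4 pathway (16% of clearance) drops to 0.08× activity: 0.16 × 0.08 = 0.0128.
The CYP2C9 pathway (12% of clearance) is reduced to 0.14× activity: 0.12 × 0.14 = 0.0168.
The remaining 57% of clearance is unaffected.
New clearance relative to baseline: 0.945 + 0.0128 + 0.0168 + 0.57 = 1.5446.
Systemic exposure ∝ 1/CL: fold-change = 1 / 1.5446 = 0.647.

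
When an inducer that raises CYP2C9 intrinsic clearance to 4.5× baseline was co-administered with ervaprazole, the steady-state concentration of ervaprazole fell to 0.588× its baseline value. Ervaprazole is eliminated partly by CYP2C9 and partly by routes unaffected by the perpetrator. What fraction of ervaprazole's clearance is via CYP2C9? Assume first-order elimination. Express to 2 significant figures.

Write x for the fraction cleared via CYP2C9. The observed steady-state concentration change means clearance rose to 1/0.588 = 1.701 of baseline.
Setting x·4.5 + (1 − x) = 1.701 and solving: x = (1.701 − 1)/(4.5 − 1) = 0.20.

0.20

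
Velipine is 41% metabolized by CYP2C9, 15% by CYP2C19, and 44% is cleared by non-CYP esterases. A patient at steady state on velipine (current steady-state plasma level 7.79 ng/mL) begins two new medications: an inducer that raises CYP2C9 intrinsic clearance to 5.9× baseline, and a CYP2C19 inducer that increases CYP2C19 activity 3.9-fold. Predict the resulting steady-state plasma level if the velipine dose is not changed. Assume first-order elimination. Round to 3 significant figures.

The CYP2C9 pathway (41% of clearance) is boosted to 5.9× activity: 0.41 × 5.9 = 2.419.
The CYP2C19 pathway (15% of clearance) is boosted to 3.9× activity: 0.15 × 3.9 = 0.585.
The remaining 44% of clearance is unaffected.
CL_new/CL_old = 2.419 + 0.585 + 0.44 = 3.444.
Dividing the baseline by the relative clearance: 7.79 / 3.444 = 2.26 ng/mL.

2.26 ng/mL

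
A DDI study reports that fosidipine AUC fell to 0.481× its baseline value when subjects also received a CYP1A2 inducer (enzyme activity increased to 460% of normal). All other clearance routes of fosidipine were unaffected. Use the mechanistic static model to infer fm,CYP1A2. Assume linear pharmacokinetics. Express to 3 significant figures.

CL'/CL = 1 / 0.481 = 2.079
4.6·fm + (1 − fm) = 2.079
fm = (2.079 − 1) / (4.6 − 1) = 0.300

0.300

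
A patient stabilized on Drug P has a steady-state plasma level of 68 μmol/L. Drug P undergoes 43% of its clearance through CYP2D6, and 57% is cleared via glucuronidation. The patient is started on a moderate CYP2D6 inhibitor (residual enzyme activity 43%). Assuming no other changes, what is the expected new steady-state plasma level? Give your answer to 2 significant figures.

The CYP2D6 pathway (43% of clearance) falls to 0.43× activity: 0.43 × 0.43 = 0.1849.
The remaining 57% of clearance is unaffected.
Relative clearance = 0.1849 + 0.57 = 0.7549.
New steady-state plasma level = baseline ÷ relative clearance = 68 / 0.7549 = 90 μmol/L.

90 μmol/L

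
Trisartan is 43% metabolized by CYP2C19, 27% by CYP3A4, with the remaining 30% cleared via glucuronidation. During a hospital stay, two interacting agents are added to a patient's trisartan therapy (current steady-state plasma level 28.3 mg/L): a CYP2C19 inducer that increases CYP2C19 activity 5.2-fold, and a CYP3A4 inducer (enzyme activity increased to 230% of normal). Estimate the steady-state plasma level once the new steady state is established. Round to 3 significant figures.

The CYP2C19 pathway (43% of clearance) is boosted to 5.2× activity: 0.43 × 5.2 = 2.236.
The CYP3A4 pathway (27% of clearance) is boosted to 2.3× activity: 0.27 × 2.3 = 0.621.
The remaining 30% of clearance is unaffected.
CL_new/CL_old = 2.236 + 0.621 + 0.3 = 3.157.
Dividing the baseline by the relative clearance: 28.3 / 3.157 = 8.96 mg/L.

8.96 mg/L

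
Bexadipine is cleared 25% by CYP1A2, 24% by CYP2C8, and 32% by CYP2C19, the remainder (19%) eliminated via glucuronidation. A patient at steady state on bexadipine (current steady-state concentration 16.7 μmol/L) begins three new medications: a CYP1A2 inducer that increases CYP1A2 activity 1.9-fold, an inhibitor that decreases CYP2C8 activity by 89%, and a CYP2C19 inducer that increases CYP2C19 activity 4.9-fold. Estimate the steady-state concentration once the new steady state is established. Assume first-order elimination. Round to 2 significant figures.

CYP1A2: 0.25 × 1.9 = 0.475
CYP2C8: 0.24 × 0.11 = 0.0264
CYP2C19: 0.32 × 4.9 = 1.568
Other: 0.19 (unchanged)
New clearance relative to baseline: 0.475 + 0.0264 + 1.568 + 0.19 = 2.2594.
New steady-state concentration = 16.7 / 2.2594 = 7.4 μmol/L (concentration scales inversely with clearance).

7.4 μmol/L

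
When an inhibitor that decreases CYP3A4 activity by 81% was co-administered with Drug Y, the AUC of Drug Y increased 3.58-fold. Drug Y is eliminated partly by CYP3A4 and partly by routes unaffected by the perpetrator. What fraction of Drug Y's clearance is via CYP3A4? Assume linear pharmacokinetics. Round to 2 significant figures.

Call the CYP3A4 fraction fm. After the interaction, CL_new/CL_old = fm × 0.19 + (1 − fm).
AUC ratio = 1 / (new CL fraction), so new CL fraction = 1 / 3.58 = 0.2793.
fm × 0.19 + 1 − fm = 0.2793  ⇒  fm × (0.19 − 1) = −0.7207  ⇒  fm = 0.89.

0.89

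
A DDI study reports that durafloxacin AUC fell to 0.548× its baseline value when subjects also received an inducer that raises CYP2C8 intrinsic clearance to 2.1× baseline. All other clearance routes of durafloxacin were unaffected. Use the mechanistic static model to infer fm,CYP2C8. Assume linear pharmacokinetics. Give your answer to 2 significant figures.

0.75

Write x for the fraction cleared via CYP2C8. The observed AUC change means clearance rose to 1/0.548 = 1.825 of baseline.
Setting x·2.1 + (1 − x) = 1.825 and solving: x = (1.825 − 1)/(2.1 − 1) = 0.75.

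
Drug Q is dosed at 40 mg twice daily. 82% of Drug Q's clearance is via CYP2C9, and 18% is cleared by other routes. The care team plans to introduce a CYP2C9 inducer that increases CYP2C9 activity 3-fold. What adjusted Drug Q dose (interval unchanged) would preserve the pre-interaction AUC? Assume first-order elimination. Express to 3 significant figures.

The CYP2C9 pathway (82% of clearance) is boosted to 3× activity: 0.82 × 3 = 2.46.
Non-CYP routes (18%) are unchanged.
Relative clearance = 2.46 + 0.18 = 2.64.
Css,avg = (dose rate)/CL, so holding Css fixed requires dose ∝ CL: 40 × 2.64 = 106 mg.

106 mg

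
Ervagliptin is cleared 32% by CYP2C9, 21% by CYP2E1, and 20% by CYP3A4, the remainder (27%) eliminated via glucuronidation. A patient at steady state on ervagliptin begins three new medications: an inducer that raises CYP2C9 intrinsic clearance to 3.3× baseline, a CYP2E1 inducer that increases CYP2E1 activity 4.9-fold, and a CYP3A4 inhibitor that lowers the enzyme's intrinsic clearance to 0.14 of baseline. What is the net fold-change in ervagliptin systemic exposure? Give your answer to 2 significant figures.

The CYP2C9 pathway (32% of clearance) is boosted to 3.3× activity: 0.32 × 3.3 = 1.056.
The CYP2E1 pathway (21% of clearance) increases to 4.9× activity: 0.21 × 4.9 = 1.029.
The CYP3A4 pathway (20% of clearance) drops to 0.14× activity: 0.2 × 0.14 = 0.028.
The remaining 27% of clearance is unaffected.
CL_new/CL_old = 1.056 + 1.029 + 0.028 + 0.27 = 2.383.
Because systemic exposure varies inversely with clearance, the combined effect is 1 / 2.383 = 0.42.

0.42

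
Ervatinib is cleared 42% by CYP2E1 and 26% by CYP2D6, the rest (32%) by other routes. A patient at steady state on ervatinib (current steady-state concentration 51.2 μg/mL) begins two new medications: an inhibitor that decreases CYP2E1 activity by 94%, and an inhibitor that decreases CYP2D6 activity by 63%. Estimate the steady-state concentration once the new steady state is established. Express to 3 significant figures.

116 μg/mL

CYP2E1: 0.42 × 0.06 = 0.0252
CYP2D6: 0.26 × 0.37 = 0.0962
Other: 0.32 (unchanged)
CL_new/CL_old = 0.0252 + 0.0962 + 0.32 = 0.4414.
New steady-state concentration = 51.2 / 0.4414 = 116 μg/mL (concentration scales inversely with clearance).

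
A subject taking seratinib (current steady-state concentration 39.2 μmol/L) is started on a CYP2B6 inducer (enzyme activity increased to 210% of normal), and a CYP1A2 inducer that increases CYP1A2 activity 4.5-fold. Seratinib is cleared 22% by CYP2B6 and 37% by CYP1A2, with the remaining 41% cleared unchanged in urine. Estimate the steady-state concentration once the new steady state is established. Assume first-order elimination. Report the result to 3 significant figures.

15.5 μmol/L

The CYP2B6 pathway (22% of clearance) rises to 2.1× activity: 0.22 × 2.1 = 0.462.
The CYP1A2 pathway (37% of clearance) rises to 4.5× activity: 0.37 × 4.5 = 1.665.
The remaining 41% of clearance is unaffected.
New clearance relative to baseline: 0.462 + 1.665 + 0.41 = 2.537.
New steady-state concentration = 39.2 / 2.537 = 15.5 μmol/L (concentration scales inversely with clearance).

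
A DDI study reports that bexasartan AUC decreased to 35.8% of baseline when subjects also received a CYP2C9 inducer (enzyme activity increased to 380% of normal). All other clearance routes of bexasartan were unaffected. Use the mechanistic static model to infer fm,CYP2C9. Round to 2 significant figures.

0.64

Let fm be the CYP2C9 fraction. New clearance relative to baseline = fm × 3.8 + (1 − fm).
AUC ratio = 1 / (new CL fraction), so new CL fraction = 1 / 0.358 = 2.793.
fm × 3.8 + 1 − fm = 2.793  ⇒  fm × (3.8 − 1) = 1.793  ⇒  fm = 0.64.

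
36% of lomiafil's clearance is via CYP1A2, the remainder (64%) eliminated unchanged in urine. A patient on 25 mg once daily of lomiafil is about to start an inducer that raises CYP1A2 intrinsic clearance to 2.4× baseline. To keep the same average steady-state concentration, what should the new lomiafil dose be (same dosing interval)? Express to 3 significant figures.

37.6 mg

The CYP1A2 pathway (36% of clearance) rises to 2.4× activity: 0.36 × 2.4 = 0.864.
The remaining 64% of clearance is unaffected.
CL_new/CL_old = 0.864 + 0.64 = 1.504.
To maintain the same steady-state level, dose must scale with clearance: new dose = 25 × 1.504 = 37.6 mg.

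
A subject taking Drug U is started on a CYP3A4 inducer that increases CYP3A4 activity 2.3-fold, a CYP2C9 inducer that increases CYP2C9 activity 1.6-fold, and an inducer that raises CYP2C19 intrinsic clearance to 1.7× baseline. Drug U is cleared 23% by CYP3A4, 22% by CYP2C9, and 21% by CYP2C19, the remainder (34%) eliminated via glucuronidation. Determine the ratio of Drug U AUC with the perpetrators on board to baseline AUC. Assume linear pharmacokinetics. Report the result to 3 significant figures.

0.634

The CYP3A4 pathway (23% of clearance) is boosted to 2.3× activity: 0.23 × 2.3 = 0.529.
The CYP2C9 pathway (22% of clearance) increases to 1.6× activity: 0.22 × 1.6 = 0.352.
The CYP2C19 pathway (21% of clearance) is boosted to 1.7× activity: 0.21 × 1.7 = 0.357.
Non-CYP routes (34%) are unchanged.
Relative clearance = 0.529 + 0.352 + 0.357 + 0.34 = 1.578.
Net AUC ratio = 1 / 1.578 = 0.634.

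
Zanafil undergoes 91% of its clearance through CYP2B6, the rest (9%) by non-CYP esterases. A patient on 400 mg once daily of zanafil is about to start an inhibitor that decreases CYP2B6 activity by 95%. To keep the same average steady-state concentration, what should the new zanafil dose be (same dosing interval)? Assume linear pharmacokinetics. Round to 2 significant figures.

54 mg

The CYP2B6 pathway (91% of clearance) falls to 0.05× activity: 0.91 × 0.05 = 0.0455.
The remaining 9% of clearance is unaffected.
New clearance relative to baseline: 0.0455 + 0.09 = 0.1355.
Css,avg = (dose rate)/CL, so holding Css fixed requires dose ∝ CL: 400 × 0.1355 = 54 mg.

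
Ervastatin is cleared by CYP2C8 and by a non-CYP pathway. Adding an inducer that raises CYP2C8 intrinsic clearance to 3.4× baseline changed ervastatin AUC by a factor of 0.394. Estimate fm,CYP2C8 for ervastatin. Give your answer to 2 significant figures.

Call the CYP2C8 fraction fm. After the interaction, CL_new/CL_old = fm × 3.4 + (1 − fm).
AUC ratio = 1 / (new CL fraction), so new CL fraction = 1 / 0.394 = 2.538.
fm × 3.4 + 1 − fm = 2.538  ⇒  fm × (3.4 − 1) = 1.538  ⇒  fm = 0.64.

0.64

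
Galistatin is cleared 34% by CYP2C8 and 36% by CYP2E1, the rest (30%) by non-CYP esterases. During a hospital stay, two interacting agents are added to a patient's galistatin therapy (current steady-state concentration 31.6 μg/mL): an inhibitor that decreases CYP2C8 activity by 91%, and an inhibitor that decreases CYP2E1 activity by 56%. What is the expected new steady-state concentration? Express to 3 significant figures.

The CYP2C8 pathway (34% of clearance) is reduced to 0.09× activity: 0.34 × 0.09 = 0.0306.
The CYP2E1 pathway (36% of clearance) drops to 0.44× activity: 0.36 × 0.44 = 0.1584.
Non-CYP routes (30%) are unchanged.
New clearance relative to baseline: 0.0306 + 0.1584 + 0.3 = 0.489.
Steady-state concentration ∝ 1/CL: new value = 31.6 / 0.489 = 64.6 μg/mL.

64.6 μg/mL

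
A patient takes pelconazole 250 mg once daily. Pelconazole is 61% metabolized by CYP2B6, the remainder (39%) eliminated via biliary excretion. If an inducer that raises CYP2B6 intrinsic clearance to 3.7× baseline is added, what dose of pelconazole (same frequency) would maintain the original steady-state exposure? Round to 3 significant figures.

662 mg

The CYP2B6 pathway (61% of clearance) increases to 3.7× activity: 0.61 × 3.7 = 2.257.
The remaining 39% of clearance is unaffected.
Relative clearance = 2.257 + 0.39 = 2.647.
Css,avg = (dose rate)/CL, so holding Css fixed requires dose ∝ CL: 250 × 2.647 = 662 mg.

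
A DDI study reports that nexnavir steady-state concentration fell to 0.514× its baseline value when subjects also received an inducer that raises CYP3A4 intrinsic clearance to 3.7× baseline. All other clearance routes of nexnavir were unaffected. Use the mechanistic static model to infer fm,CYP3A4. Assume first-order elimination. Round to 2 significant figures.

CL'/CL = 1 / 0.514 = 1.946
3.7·fm + (1 − fm) = 1.946
fm = (1.946 − 1) / (3.7 − 1) = 0.35

0.35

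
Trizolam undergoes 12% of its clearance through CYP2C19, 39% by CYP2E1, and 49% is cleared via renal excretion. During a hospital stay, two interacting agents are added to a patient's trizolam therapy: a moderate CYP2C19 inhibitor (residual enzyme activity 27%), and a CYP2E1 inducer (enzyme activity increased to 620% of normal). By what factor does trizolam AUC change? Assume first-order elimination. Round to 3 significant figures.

0.340

The CYP2C19 pathway (12% of clearance) is reduced to 0.27× activity: 0.12 × 0.27 = 0.0324.
The CYP2E1 pathway (39% of clearance) increases to 6.2× activity: 0.39 × 6.2 = 2.418.
Non-CYP routes (49%) are unchanged.
Relative clearance = 0.0324 + 2.418 + 0.49 = 2.9404.
AUC ∝ 1/CL: fold-change = 1 / 2.9404 = 0.340.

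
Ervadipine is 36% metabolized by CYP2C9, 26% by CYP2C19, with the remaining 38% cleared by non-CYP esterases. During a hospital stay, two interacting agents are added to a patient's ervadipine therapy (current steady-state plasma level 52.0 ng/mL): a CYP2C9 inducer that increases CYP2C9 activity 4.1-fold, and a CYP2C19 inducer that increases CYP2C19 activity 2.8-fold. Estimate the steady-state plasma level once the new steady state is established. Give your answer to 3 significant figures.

20.1 ng/mL

The CYP2C9 pathway (36% of clearance) rises to 4.1× activity: 0.36 × 4.1 = 1.476.
The CYP2C19 pathway (26% of clearance) increases to 2.8× activity: 0.26 × 2.8 = 0.728.
Non-CYP routes (38%) are unchanged.
CL_new/CL_old = 1.476 + 0.728 + 0.38 = 2.584.
New steady-state plasma level = 52.0 / 2.584 = 20.1 ng/mL (concentration scales inversely with clearance).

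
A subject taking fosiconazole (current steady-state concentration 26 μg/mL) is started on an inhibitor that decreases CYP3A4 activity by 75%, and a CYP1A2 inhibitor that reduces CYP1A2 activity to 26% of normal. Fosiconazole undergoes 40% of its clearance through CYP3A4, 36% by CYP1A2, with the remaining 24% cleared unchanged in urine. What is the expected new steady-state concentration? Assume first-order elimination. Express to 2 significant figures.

60 μg/mL

The CYP3A4 pathway (40% of clearance) falls to 0.25× activity: 0.4 × 0.25 = 0.1.
The CYP1A2 pathway (36% of clearance) falls to 0.26× activity: 0.36 × 0.26 = 0.0936.
The remaining 24% of clearance is unaffected.
New clearance relative to baseline: 0.1 + 0.0936 + 0.24 = 0.4336.
New steady-state concentration = 26 / 0.4336 = 60 μg/mL (concentration scales inversely with clearance).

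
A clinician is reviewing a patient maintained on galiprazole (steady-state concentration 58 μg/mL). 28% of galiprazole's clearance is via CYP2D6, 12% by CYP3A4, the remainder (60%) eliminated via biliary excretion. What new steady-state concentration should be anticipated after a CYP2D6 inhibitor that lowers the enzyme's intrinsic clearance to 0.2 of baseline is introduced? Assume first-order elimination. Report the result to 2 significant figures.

75 μg/mL

CYP2D6: 0.28 × 0.2 = 0.056
CYP3A4: 0.12 (unchanged)
Other: 0.6 (unchanged)
CL_new/CL_old = 0.056 + 0.12 + 0.6 = 0.776.
With dosing unchanged, steady-state concentration scales as 1/CL: 58 / 0.776 = 75 μg/mL.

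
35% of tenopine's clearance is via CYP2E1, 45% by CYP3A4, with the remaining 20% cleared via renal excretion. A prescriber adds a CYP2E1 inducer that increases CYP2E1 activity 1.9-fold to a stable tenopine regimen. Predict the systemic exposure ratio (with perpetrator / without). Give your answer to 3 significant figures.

0.760

The CYP2E1 pathway (35% of clearance) is boosted to 1.9× activity: 0.35 × 1.9 = 0.665.
CYP3A4 (45%) and the residual 20% are unaffected.
CL_new/CL_old = 0.665 + 0.45 + 0.2 = 1.315.
Systemic exposure ratio = CL_old/CL_new = 1 / 1.315 = 0.760.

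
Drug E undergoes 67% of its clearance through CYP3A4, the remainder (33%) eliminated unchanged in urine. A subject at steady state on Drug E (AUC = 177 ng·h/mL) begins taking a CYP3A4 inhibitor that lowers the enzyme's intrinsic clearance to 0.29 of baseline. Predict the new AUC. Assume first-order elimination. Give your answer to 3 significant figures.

The CYP3A4 pathway (67% of clearance) falls to 0.29× activity: 0.67 × 0.29 = 0.1943.
The remaining 33% of clearance is unaffected.
New clearance relative to baseline: 0.1943 + 0.33 = 0.5243.
New AUC = baseline ÷ relative clearance = 177 / 0.5243 = 338 ng·h/mL.

338 ng·h/mL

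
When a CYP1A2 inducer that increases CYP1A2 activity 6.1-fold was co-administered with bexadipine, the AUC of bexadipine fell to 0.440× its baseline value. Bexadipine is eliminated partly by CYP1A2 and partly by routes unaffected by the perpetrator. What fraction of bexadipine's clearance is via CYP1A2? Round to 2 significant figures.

0.25

Call the CYP1A2 fraction fm. After the interaction, CL_new/CL_old = fm × 6.1 + (1 − fm).
AUC ratio = 1 / (new CL fraction), so new CL fraction = 1 / 0.440 = 2.273.
fm × 6.1 + 1 − fm = 2.273  ⇒  fm × (6.1 − 1) = 1.273  ⇒  fm = 0.25.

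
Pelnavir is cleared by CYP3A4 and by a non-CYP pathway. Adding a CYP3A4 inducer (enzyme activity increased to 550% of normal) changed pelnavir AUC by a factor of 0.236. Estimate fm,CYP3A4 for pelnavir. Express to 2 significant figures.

CL'/CL = 1 / 0.236 = 4.237
5.5·fm + (1 − fm) = 4.237
fm = (4.237 − 1) / (5.5 − 1) = 0.72

0.72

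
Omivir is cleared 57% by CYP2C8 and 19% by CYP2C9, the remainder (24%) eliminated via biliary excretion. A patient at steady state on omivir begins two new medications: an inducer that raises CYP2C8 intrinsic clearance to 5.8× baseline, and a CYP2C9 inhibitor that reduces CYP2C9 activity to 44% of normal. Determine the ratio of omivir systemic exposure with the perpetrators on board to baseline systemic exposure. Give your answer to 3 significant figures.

0.276

CYP2C8: 0.57 × 5.8 = 3.306
CYP2C9: 0.19 × 0.44 = 0.0836
Other: 0.24 (unchanged)
Relative clearance = 3.306 + 0.0836 + 0.24 = 3.6296.
Because systemic exposure varies inversely with clearance, the combined effect is 1 / 3.6296 = 0.276.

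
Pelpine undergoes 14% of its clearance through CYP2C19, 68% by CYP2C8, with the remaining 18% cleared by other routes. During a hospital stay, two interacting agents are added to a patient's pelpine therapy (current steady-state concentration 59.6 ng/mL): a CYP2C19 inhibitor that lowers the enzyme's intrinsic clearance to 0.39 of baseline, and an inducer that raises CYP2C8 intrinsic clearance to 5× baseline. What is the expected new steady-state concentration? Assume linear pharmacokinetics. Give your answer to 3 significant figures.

CYP2C19: 0.14 × 0.39 = 0.0546
CYP2C8: 0.68 × 5 = 3.4
Other: 0.18 (unchanged)
New clearance relative to baseline: 0.0546 + 3.4 + 0.18 = 3.6346.
Dividing the baseline by the relative clearance: 59.6 / 3.6346 = 16.4 ng/mL.

16.4 ng/mL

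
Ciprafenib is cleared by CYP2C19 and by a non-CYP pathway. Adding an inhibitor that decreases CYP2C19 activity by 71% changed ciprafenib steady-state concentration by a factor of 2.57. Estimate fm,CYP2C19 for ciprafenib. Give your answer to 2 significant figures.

Let fm be the CYP2C19 fraction. New clearance relative to baseline = fm × 0.29 + (1 − fm).
Steady-state concentration ratio = 1 / (new CL fraction), so new CL fraction = 1 / 2.57 = 0.3891.
fm × 0.29 + 1 − fm = 0.3891  ⇒  fm × (0.29 − 1) = −0.6109  ⇒  fm = 0.86.

0.86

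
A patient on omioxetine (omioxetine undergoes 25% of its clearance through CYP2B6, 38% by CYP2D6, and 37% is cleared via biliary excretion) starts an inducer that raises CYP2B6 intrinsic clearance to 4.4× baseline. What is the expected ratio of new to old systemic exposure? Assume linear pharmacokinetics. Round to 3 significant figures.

The CYP2B6 pathway (25% of clearance) increases to 4.4× activity: 0.25 × 4.4 = 1.1.
CYP2D6 (38%) and the residual 37% are unaffected.
CL_new/CL_old = 1.1 + 0.38 + 0.37 = 1.85.
Systemic exposure is inversely proportional to clearance, so the fold-change is 1 / 1.85 = 0.541.

0.541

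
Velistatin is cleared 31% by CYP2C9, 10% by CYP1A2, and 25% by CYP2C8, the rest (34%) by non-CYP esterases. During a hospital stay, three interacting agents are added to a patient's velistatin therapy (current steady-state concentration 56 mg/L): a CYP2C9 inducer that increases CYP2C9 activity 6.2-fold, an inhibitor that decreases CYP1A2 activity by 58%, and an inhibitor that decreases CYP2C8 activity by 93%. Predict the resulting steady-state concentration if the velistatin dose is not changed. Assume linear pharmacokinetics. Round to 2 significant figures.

CYP2C9: 0.31 × 6.2 = 1.922
CYP1A2: 0.1 × 0.42 = 0.042
CYP2C8: 0.25 × 0.07 = 0.0175
Other: 0.34 (unchanged)
Relative clearance = 1.922 + 0.042 + 0.0175 + 0.34 = 2.3215.
Dividing the baseline by the relative clearance: 56 / 2.3215 = 24 mg/L.

24 mg/L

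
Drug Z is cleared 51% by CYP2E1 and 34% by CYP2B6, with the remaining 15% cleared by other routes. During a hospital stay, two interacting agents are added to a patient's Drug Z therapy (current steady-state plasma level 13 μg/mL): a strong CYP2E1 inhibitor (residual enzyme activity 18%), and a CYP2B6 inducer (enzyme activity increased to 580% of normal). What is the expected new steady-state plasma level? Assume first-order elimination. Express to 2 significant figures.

CYP2E1: 0.51 × 0.18 = 0.0918
CYP2B6: 0.34 × 5.8 = 1.972
Other: 0.15 (unchanged)
Relative clearance = 0.0918 + 1.972 + 0.15 = 2.2138.
New steady-state plasma level = 13 / 2.2138 = 5.9 μg/mL (concentration scales inversely with clearance).

5.9 μg/mL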